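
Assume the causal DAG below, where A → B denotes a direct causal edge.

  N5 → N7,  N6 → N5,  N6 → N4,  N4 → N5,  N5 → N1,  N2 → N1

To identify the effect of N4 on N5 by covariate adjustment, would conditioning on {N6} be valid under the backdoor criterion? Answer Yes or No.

Yes

Backdoor paths from N4 to N5 (paths whose first edge points into N4):
  P1: N4 <- N6 -> N5
Condition 1 (no descendant of N4 in the set): holds — descendants of N4 are {N1, N5, N7}; none are in {N6}.
Condition 2 (every backdoor path blocked by {N6}):
  P1: blocked at fork node N6 ∈ conditioning set.
{N6} satisfies the backdoor criterion.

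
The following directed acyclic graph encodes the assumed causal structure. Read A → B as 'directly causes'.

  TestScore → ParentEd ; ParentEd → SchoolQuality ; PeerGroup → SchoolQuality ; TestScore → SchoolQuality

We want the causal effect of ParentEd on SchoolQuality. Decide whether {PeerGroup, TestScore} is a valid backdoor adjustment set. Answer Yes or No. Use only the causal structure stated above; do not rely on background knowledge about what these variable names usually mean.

Backdoor paths from ParentEd to SchoolQuality (paths whose first edge points into ParentEd):
  P1: ParentEd <- TestScore -> SchoolQuality
Condition 1 (no descendant of ParentEd in the set): holds — descendants of ParentEd are {SchoolQuality}; none are in {PeerGroup, TestScore}.
Condition 2 (every backdoor path blocked by {PeerGroup, TestScore}):
  P1: blocked at fork node TestScore ∈ conditioning set.
{PeerGroup, TestScore} satisfies the backdoor criterion.

Yes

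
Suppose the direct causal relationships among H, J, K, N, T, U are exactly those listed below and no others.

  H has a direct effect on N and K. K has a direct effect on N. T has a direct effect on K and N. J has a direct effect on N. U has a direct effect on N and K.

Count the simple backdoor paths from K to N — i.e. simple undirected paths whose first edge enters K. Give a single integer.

A backdoor path from K to N is any simple undirected path whose first edge points into K (i.e. leaves K via a parent).
Parents of K: {H, T, U}.
Enumerating:
  P1: K <- T -> N
  P2: K <- U -> N
  P3: K <- H -> N
That exhausts the simple backdoor paths. Count: 3.

3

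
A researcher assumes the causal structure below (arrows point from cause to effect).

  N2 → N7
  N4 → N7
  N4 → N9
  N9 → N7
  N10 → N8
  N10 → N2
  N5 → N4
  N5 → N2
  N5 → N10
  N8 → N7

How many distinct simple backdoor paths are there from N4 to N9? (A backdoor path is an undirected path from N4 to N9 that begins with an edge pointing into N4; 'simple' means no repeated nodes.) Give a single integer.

A backdoor path from N4 to N9 is any simple undirected path whose first edge points into N4 (i.e. leaves N4 via a parent).
Parents of N4: {N5}.
Enumerating:
  P1: N4 <- N5 -> N10 -> N2 -> N7 <- N9
  P2: N4 <- N5 -> N10 -> N8 -> N7 <- N9
  P3: N4 <- N5 -> N2 <- N10 -> N8 -> N7 <- N9
  P4: N4 <- N5 -> N2 -> N7 <- N9
That exhausts the simple backdoor paths. Count: 4.

4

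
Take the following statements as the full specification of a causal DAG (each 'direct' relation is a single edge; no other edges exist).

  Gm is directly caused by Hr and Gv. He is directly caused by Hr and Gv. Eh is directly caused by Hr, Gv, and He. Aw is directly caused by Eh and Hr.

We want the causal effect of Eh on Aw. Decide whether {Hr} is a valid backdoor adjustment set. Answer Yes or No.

Backdoor paths from Eh to Aw (paths whose first edge points into Eh):
  P1: Eh <- Hr -> Aw
  P2: Eh <- Gv -> He <- Hr -> Aw
  P3: Eh <- Gv -> Gm <- Hr -> Aw
  P4: Eh <- He <- Hr -> Aw
  P5: Eh <- He <- Gv -> Gm <- Hr -> Aw
Condition 1 (no descendant of Eh in the set): holds — descendants of Eh are {Aw}; none are in {Hr}.
Condition 2 (every backdoor path blocked by {Hr}):
  P1: blocked at fork node Hr ∈ conditioning set.
  P2: blocked at collider He (neither it nor any descendant is in the conditioning set).
  P3: blocked at collider Gm (neither it nor any descendant is in the conditioning set).
  P4: blocked at fork node Hr ∈ conditioning set.
  P5: blocked at collider Gm (neither it nor any descendant is in the conditioning set).
{Hr} satisfies the backdoor criterion.

Yes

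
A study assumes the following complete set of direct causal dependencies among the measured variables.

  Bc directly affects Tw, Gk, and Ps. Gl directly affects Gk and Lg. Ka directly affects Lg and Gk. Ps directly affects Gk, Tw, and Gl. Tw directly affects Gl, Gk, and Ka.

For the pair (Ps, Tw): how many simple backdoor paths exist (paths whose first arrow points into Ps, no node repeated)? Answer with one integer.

6

A backdoor path from Ps to Tw is any simple undirected path whose first edge points into Ps (i.e. leaves Ps via a parent).
Parents of Ps: {Bc}.
Enumerating:
  P1: Ps <- Bc -> Tw
  P2: Ps <- Bc -> Gk <- Tw
  P3: Ps <- Bc -> Gk <- Ka <- Tw
  P4: Ps <- Bc -> Gk <- Ka -> Lg <- Gl <- Tw
  P5: Ps <- Bc -> Gk <- Gl <- Tw
  P6: Ps <- Bc -> Gk <- Gl -> Lg <- Ka <- Tw
That exhausts the simple backdoor paths. Count: 6.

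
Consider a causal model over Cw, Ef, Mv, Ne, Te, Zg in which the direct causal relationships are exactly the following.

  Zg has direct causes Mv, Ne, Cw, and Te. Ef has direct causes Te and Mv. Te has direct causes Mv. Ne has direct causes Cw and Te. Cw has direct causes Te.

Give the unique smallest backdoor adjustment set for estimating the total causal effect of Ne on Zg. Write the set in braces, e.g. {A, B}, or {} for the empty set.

Variables eligible for adjustment (non-descendants of Ne, excluding Ne and Zg): {Cw, Ef, Mv, Te}.
Backdoor paths from Ne to Zg:
  P1: Ne <- Te <- Mv -> Zg
  P2: Ne <- Te -> Cw -> Zg
  P3: Ne <- Te -> Ef <- Mv -> Zg
  P4: Ne <- Te -> Zg
  P5: Ne <- Cw <- Te <- Mv -> Zg
  P6: Ne <- Cw <- Te -> Ef <- Mv -> Zg
  P7: Ne <- Cw <- Te -> Zg
  P8: Ne <- Cw -> Zg
The empty set is not sufficient: P1 (Ne <- Te <- Mv -> Zg) has no collider blocking it and no conditioned non-collider, so it is open.
Try {Cw, Te}:
  P1: blocked at chain node Te ∈ conditioning set.
  P2: blocked at fork node Te ∈ conditioning set.
  P3: blocked at fork node Te ∈ conditioning set.
  P4: blocked at fork node Te ∈ conditioning set.
  P5: blocked at chain node Cw ∈ conditioning set.
  P6: blocked at chain node Cw ∈ conditioning set.
  P7: blocked at chain node Cw ∈ conditioning set.
  P8: blocked at fork node Cw ∈ conditioning set.
{Cw, Te} contains no descendant of Ne and blocks every backdoor path.
Every element of {Cw, Te} is needed (dropping Cw leaves P8 open; dropping Te leaves P1 open), so no proper subset is valid.
Among all size-2 subsets of the eligible variables, only {Cw, Te} blocks every backdoor path, so it is the unique smallest valid adjustment set.

{Cw, Te}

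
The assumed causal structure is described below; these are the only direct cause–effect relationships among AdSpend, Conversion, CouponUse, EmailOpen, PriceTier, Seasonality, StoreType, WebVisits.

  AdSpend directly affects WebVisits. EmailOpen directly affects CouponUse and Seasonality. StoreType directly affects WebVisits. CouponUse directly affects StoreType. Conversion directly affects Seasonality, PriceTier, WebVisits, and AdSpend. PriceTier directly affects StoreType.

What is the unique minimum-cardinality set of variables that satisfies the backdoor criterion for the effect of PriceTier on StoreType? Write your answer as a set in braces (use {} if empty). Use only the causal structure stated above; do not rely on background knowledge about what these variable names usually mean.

Variables eligible for adjustment (non-descendants of PriceTier, excluding PriceTier and StoreType): {AdSpend, Conversion, CouponUse, EmailOpen, Seasonality}.
Backdoor paths from PriceTier to StoreType:
  P1: PriceTier <- Conversion -> Seasonality <- EmailOpen -> CouponUse -> StoreType
  P2: PriceTier <- Conversion -> AdSpend -> WebVisits <- StoreType
  P3: PriceTier <- Conversion -> WebVisits <- StoreType
Each backdoor path contains an unconditioned collider, so every path is already blocked with the empty conditioning set:
  P1: blocked at collider Seasonality (neither it nor any descendant is in the conditioning set).
  P2: blocked at collider WebVisits (neither it nor any descendant is in the conditioning set).
  P3: blocked at collider WebVisits (neither it nor any descendant is in the conditioning set).
The empty set is therefore the unique smallest valid set.

{}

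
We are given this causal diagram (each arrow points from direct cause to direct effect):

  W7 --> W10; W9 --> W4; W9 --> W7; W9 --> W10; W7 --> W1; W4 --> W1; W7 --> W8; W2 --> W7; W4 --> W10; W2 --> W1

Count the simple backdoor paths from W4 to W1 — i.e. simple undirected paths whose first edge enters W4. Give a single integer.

4

A backdoor path from W4 to W1 is any simple undirected path whose first edge points into W4 (i.e. leaves W4 via a parent).
Parents of W4: {W9}.
Enumerating:
  P1: W4 <- W9 -> W7 <- W2 -> W1
  P2: W4 <- W9 -> W7 -> W1
  P3: W4 <- W9 -> W10 <- W7 <- W2 -> W1
  P4: W4 <- W9 -> W10 <- W7 -> W1
That exhausts the simple backdoor paths. Count: 4.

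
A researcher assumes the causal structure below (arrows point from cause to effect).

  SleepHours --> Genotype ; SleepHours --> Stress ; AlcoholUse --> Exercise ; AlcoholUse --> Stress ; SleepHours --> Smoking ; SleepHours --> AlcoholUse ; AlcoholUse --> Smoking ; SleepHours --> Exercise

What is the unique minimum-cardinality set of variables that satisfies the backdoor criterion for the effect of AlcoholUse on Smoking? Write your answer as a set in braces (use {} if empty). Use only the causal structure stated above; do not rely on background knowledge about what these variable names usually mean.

{SleepHours}

Variables eligible for adjustment (non-descendants of AlcoholUse, excluding AlcoholUse and Smoking): {Genotype, SleepHours}.
Backdoor paths from AlcoholUse to Smoking:
  P1: AlcoholUse <- SleepHours -> Smoking
The empty set is not sufficient: P1 (AlcoholUse <- SleepHours -> Smoking) has no collider blocking it and no conditioned non-collider, so it is open.
Try {SleepHours}:
  P1: blocked at fork node SleepHours ∈ conditioning set.
{SleepHours} contains no descendant of AlcoholUse and blocks every backdoor path.
No other singleton works — e.g. {Genotype} leaves P1 open — so {SleepHours} is the unique smallest valid adjustment set.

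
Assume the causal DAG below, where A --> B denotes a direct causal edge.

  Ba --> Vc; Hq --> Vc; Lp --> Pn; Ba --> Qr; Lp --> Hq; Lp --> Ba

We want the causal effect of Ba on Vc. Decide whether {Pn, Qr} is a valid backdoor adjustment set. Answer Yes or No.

No

Backdoor paths from Ba to Vc (paths whose first edge points into Ba):
  P1: Ba <- Lp -> Hq -> Vc
Condition 1 (no descendant of Ba in the set): FAILS — Qr is a descendant of Ba.
Condition 2 (every backdoor path blocked by {Pn, Qr}):
  P1: open — no interior node is in the conditioning set.
{Pn, Qr} does not satisfy the backdoor criterion.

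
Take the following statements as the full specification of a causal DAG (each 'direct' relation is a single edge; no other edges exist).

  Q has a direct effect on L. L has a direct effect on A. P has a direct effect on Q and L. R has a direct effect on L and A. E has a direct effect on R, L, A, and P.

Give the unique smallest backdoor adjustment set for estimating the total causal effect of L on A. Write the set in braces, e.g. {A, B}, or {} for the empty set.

{E, R}

Variables eligible for adjustment (non-descendants of L, excluding L and A): {E, P, Q, R}.
Backdoor paths from L to A:
  P1: L <- E -> R -> A
  P2: L <- E -> A
  P3: L <- P <- E -> R -> A
  P4: L <- P <- E -> A
  P5: L <- R <- E -> A
  P6: L <- R -> A
  P7: L <- Q <- P <- E -> R -> A
  P8: L <- Q <- P <- E -> A
The empty set is not sufficient: P1 (L <- E -> R -> A) has no collider blocking it and no conditioned non-collider, so it is open.
Try {E, R}:
  P1: blocked at fork node E ∈ conditioning set.
  P2: blocked at fork node E ∈ conditioning set.
  P3: blocked at fork node E ∈ conditioning set.
  P4: blocked at fork node E ∈ conditioning set.
  P5: blocked at chain node R ∈ conditioning set.
  P6: blocked at fork node R ∈ conditioning set.
  P7: blocked at fork node E ∈ conditioning set.
  P8: blocked at fork node E ∈ conditioning set.
{E, R} contains no descendant of L and blocks every backdoor path.
Every element of {E, R} is needed (dropping E leaves P2 open; dropping R leaves P6 open), so no proper subset is valid.
Among all size-2 subsets of the eligible variables, only {E, R} blocks every backdoor path, so it is the unique smallest valid adjustment set.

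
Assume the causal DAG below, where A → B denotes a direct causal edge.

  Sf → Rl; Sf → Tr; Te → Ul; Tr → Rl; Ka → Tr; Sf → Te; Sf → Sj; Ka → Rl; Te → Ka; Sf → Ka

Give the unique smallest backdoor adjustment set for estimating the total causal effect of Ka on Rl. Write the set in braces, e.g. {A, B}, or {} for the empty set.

{Sf}

Variables eligible for adjustment (non-descendants of Ka, excluding Ka and Rl): {Sf, Sj, Te, Ul}.
Backdoor paths from Ka to Rl:
  P1: Ka <- Sf -> Tr -> Rl
  P2: Ka <- Sf -> Rl
  P3: Ka <- Te <- Sf -> Tr -> Rl
  P4: Ka <- Te <- Sf -> Rl
The empty set is not sufficient: P1 (Ka <- Sf -> Tr -> Rl) has no collider blocking it and no conditioned non-collider, so it is open.
Try {Sf}:
  P1: blocked at fork node Sf ∈ conditioning set.
  P2: blocked at fork node Sf ∈ conditioning set.
  P3: blocked at fork node Sf ∈ conditioning set.
  P4: blocked at fork node Sf ∈ conditioning set.
{Sf} contains no descendant of Ka and blocks every backdoor path.
No other singleton works — e.g. {Te} leaves P1 open — so {Sf} is the unique smallest valid adjustment set.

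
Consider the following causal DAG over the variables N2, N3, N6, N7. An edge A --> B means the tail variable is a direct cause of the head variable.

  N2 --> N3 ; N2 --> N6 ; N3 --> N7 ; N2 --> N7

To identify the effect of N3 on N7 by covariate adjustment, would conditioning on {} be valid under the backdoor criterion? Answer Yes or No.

No

Backdoor paths from N3 to N7 (paths whose first edge points into N3):
  P1: N3 <- N2 -> N7
Condition 1 (no descendant of N3 in the set): holds — descendants of N3 are {N7}; none are in {}.
Condition 2 (every backdoor path blocked by {}):
  P1: open — no interior node is in the conditioning set.
{} does not satisfy the backdoor criterion.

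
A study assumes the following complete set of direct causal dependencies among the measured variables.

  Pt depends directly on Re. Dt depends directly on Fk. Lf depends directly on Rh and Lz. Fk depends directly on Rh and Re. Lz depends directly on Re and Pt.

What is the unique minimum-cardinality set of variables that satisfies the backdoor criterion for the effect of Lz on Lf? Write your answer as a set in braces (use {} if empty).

Variables eligible for adjustment (non-descendants of Lz, excluding Lz and Lf): {Dt, Fk, Pt, Re, Rh}.
Backdoor paths from Lz to Lf:
  P1: Lz <- Re -> Fk <- Rh -> Lf
  P2: Lz <- Pt <- Re -> Fk <- Rh -> Lf
Each backdoor path contains an unconditioned collider, so every path is already blocked with the empty conditioning set:
  P1: blocked at collider Fk (neither it nor any descendant is in the conditioning set).
  P2: blocked at collider Fk (neither it nor any descendant is in the conditioning set).
The empty set is therefore the unique smallest valid set.

{}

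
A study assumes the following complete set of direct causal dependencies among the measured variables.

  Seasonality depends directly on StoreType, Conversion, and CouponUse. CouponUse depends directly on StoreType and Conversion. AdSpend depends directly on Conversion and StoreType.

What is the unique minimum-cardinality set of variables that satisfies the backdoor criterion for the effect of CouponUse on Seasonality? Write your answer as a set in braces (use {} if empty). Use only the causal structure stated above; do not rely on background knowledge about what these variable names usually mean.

{Conversion, StoreType}

Variables eligible for adjustment (non-descendants of CouponUse, excluding CouponUse and Seasonality): {AdSpend, Conversion, StoreType}.
Backdoor paths from CouponUse to Seasonality:
  P1: CouponUse <- Conversion -> Seasonality
  P2: CouponUse <- Conversion -> AdSpend <- StoreType -> Seasonality
  P3: CouponUse <- StoreType -> Seasonality
  P4: CouponUse <- StoreType -> AdSpend <- Conversion -> Seasonality
The empty set is not sufficient: P1 (CouponUse <- Conversion -> Seasonality) has no collider blocking it and no conditioned non-collider, so it is open.
Try {Conversion, StoreType}:
  P1: blocked at fork node Conversion ∈ conditioning set.
  P2: blocked at fork node Conversion ∈ conditioning set.
  P3: blocked at fork node StoreType ∈ conditioning set.
  P4: blocked at fork node StoreType ∈ conditioning set.
{Conversion, StoreType} contains no descendant of CouponUse and blocks every backdoor path.
Every element of {Conversion, StoreType} is needed (dropping Conversion leaves P1 open; dropping StoreType leaves P3 open), so no proper subset is valid.
Among all size-2 subsets of the eligible variables, only {Conversion, StoreType} blocks every backdoor path, so it is the unique smallest valid adjustment set.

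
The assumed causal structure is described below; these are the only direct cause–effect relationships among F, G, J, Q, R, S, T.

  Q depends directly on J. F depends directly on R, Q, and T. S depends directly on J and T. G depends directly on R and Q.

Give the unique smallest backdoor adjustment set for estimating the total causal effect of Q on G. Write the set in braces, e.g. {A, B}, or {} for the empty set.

Variables eligible for adjustment (non-descendants of Q, excluding Q and G): {J, R, S, T}.
Backdoor paths from Q to G:
  P1: Q <- J -> S <- T -> F <- R -> G
Each backdoor path contains an unconditioned collider, so every path is already blocked with the empty conditioning set:
  P1: blocked at collider S (neither it nor any descendant is in the conditioning set).
The empty set is therefore the unique smallest valid set.

{}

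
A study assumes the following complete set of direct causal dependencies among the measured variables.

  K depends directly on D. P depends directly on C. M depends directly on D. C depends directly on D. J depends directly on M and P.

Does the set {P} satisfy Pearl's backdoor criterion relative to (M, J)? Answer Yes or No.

Yes

Backdoor paths from M to J (paths whose first edge points into M):
  P1: M <- D -> C -> P -> J
Condition 1 (no descendant of M in the set): holds — descendants of M are {J}; none are in {P}.
Condition 2 (every backdoor path blocked by {P}):
  P1: blocked at chain node P ∈ conditioning set.
{P} satisfies the backdoor criterion.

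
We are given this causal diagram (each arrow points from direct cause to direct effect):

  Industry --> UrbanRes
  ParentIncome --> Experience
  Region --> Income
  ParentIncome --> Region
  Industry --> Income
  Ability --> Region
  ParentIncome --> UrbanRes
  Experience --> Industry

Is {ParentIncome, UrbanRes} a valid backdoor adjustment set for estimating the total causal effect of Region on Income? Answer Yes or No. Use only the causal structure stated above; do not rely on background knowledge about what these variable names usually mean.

Backdoor paths from Region to Income (paths whose first edge points into Region):
  P1: Region <- ParentIncome -> Experience -> Industry -> Income
  P2: Region <- ParentIncome -> UrbanRes <- Industry -> Income
Condition 1 (no descendant of Region in the set): holds — descendants of Region are {Income}; none are in {ParentIncome, UrbanRes}.
Condition 2 (every backdoor path blocked by {ParentIncome, UrbanRes}):
  P1: blocked at fork node ParentIncome ∈ conditioning set.
  P2: blocked at fork node ParentIncome ∈ conditioning set.
{ParentIncome, UrbanRes} satisfies the backdoor criterion.

Yes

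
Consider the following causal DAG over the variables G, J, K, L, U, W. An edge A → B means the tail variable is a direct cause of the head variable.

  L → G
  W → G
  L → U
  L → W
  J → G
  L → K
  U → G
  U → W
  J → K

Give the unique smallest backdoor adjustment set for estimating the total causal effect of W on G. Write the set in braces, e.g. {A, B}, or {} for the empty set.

Variables eligible for adjustment (non-descendants of W, excluding W and G): {J, K, L, U}.
Backdoor paths from W to G:
  P1: W <- L -> U -> G
  P2: W <- L -> G
  P3: W <- L -> K <- J -> G
  P4: W <- U <- L -> G
  P5: W <- U <- L -> K <- J -> G
  P6: W <- U -> G
The empty set is not sufficient: P1 (W <- L -> U -> G) has no collider blocking it and no conditioned non-collider, so it is open.
Try {L, U}:
  P1: blocked at fork node L ∈ conditioning set.
  P2: blocked at fork node L ∈ conditioning set.
  P3: blocked at fork node L ∈ conditioning set.
  P4: blocked at chain node U ∈ conditioning set.
  P5: blocked at chain node U ∈ conditioning set.
  P6: blocked at fork node U ∈ conditioning set.
{L, U} contains no descendant of W and blocks every backdoor path.
Every element of {L, U} is needed (dropping L leaves P2 open; dropping U leaves P6 open), so no proper subset is valid.
Among all size-2 subsets of the eligible variables, only {L, U} blocks every backdoor path, so it is the unique smallest valid adjustment set.

{L, U}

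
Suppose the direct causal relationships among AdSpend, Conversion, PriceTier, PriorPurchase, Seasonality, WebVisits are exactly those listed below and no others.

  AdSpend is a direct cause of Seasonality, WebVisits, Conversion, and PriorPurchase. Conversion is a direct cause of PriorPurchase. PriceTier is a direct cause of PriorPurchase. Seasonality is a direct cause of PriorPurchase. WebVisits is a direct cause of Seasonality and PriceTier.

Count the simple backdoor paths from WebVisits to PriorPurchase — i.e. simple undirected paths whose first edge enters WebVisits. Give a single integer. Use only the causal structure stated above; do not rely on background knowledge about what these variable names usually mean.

A backdoor path from WebVisits to PriorPurchase is any simple undirected path whose first edge points into WebVisits (i.e. leaves WebVisits via a parent).
Parents of WebVisits: {AdSpend}.
Enumerating:
  P1: WebVisits <- AdSpend -> Conversion -> PriorPurchase
  P2: WebVisits <- AdSpend -> Seasonality -> PriorPurchase
  P3: WebVisits <- AdSpend -> PriorPurchase
That exhausts the simple backdoor paths. Count: 3.

3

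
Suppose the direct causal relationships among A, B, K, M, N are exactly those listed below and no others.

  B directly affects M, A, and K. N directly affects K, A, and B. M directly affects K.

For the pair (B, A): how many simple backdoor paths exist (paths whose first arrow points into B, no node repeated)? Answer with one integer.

1

A backdoor path from B to A is any simple undirected path whose first edge points into B (i.e. leaves B via a parent).
Parents of B: {N}.
Enumerating:
  P1: B <- N -> A
That exhausts the simple backdoor paths. Count: 1.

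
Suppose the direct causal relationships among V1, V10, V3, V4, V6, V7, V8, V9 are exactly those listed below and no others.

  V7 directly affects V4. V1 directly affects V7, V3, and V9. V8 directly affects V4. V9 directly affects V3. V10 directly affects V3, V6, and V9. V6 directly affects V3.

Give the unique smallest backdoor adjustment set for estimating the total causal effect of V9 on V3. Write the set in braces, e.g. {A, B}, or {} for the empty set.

{V1, V10}

Variables eligible for adjustment (non-descendants of V9, excluding V9 and V3): {V1, V10, V4, V6, V7, V8}.
Backdoor paths from V9 to V3:
  P1: V9 <- V10 -> V6 -> V3
  P2: V9 <- V10 -> V3
  P3: V9 <- V1 -> V3
The empty set is not sufficient: P1 (V9 <- V10 -> V6 -> V3) has no collider blocking it and no conditioned non-collider, so it is open.
Try {V1, V10}:
  P1: blocked at fork node V10 ∈ conditioning set.
  P2: blocked at fork node V10 ∈ conditioning set.
  P3: blocked at fork node V1 ∈ conditioning set.
{V1, V10} contains no descendant of V9 and blocks every backdoor path.
Every element of {V1, V10} is needed (dropping V1 leaves P3 open; dropping V10 leaves P1 open), so no proper subset is valid.
Among all size-2 subsets of the eligible variables, only {V1, V10} blocks every backdoor path, so it is the unique smallest valid adjustment set.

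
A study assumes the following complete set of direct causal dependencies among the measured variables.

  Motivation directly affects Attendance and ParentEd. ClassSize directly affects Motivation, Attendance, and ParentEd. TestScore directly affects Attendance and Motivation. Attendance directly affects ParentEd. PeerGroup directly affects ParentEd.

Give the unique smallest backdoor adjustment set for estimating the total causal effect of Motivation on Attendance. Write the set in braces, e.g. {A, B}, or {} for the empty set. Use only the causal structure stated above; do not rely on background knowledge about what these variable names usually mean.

Variables eligible for adjustment (non-descendants of Motivation, excluding Motivation and Attendance): {ClassSize, PeerGroup, TestScore}.
Backdoor paths from Motivation to Attendance:
  P1: Motivation <- TestScore -> Attendance
  P2: Motivation <- ClassSize -> Attendance
  P3: Motivation <- ClassSize -> ParentEd <- Attendance
The empty set is not sufficient: P1 (Motivation <- TestScore -> Attendance) has no collider blocking it and no conditioned non-collider, so it is open.
Try {ClassSize, TestScore}:
  P1: blocked at fork node TestScore ∈ conditioning set.
  P2: blocked at fork node ClassSize ∈ conditioning set.
  P3: blocked at fork node ClassSize ∈ conditioning set.
{ClassSize, TestScore} contains no descendant of Motivation and blocks every backdoor path.
Every element of {ClassSize, TestScore} is needed (dropping ClassSize leaves P2 open; dropping TestScore leaves P1 open), so no proper subset is valid.
Among all size-2 subsets of the eligible variables, only {ClassSize, TestScore} blocks every backdoor path, so it is the unique smallest valid adjustment set.

{ClassSize, TestScore}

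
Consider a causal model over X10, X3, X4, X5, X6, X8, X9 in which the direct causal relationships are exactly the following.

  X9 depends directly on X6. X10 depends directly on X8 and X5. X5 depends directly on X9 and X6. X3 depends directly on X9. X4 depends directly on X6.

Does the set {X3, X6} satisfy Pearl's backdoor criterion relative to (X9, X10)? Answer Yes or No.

Backdoor paths from X9 to X10 (paths whose first edge points into X9):
  P1: X9 <- X6 -> X5 -> X10
Condition 1 (no descendant of X9 in the set): FAILS — X3 is a descendant of X9.
Condition 2 (every backdoor path blocked by {X3, X6}):
  P1: blocked at fork node X6 ∈ conditioning set.
{X3, X6} does not satisfy the backdoor criterion.

No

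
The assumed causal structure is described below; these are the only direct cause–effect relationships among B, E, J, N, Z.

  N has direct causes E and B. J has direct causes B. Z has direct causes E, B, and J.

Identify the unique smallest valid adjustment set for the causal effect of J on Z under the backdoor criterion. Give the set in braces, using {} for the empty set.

{B}

Variables eligible for adjustment (non-descendants of J, excluding J and Z): {B, E, N}.
Backdoor paths from J to Z:
  P1: J <- B -> N <- E -> Z
  P2: J <- B -> Z
The empty set is not sufficient: P2 (J <- B -> Z) has no collider blocking it and no conditioned non-collider, so it is open.
Try {B}:
  P1: blocked at fork node B ∈ conditioning set.
  P2: blocked at fork node B ∈ conditioning set.
{B} contains no descendant of J and blocks every backdoor path.
No other singleton works — e.g. {E} leaves P2 open — so {B} is the unique smallest valid adjustment set.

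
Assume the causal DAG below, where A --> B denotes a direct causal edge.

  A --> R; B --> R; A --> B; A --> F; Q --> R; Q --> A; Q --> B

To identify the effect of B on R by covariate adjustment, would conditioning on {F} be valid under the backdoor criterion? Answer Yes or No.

Backdoor paths from B to R (paths whose first edge points into B):
  P1: B <- Q -> A -> R
  P2: B <- Q -> R
  P3: B <- A <- Q -> R
  P4: B <- A -> R
Condition 1 (no descendant of B in the set): holds — descendants of B are {R}; none are in {F}.
Condition 2 (every backdoor path blocked by {F}):
  P1: open — no interior node is in the conditioning set.
  P2: open — no interior node is in the conditioning set.
  P3: open — no interior node is in the conditioning set.
  P4: open — no interior node is in the conditioning set.
{F} does not satisfy the backdoor criterion.

No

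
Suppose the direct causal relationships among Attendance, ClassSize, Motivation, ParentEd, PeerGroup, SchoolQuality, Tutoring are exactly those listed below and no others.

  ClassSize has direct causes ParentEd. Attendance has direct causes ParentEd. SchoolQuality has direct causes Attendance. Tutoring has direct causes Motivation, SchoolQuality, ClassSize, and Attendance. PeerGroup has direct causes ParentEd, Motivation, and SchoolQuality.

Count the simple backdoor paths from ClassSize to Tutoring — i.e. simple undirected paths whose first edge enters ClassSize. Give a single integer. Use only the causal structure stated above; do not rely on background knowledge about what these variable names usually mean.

6

A backdoor path from ClassSize to Tutoring is any simple undirected path whose first edge points into ClassSize (i.e. leaves ClassSize via a parent).
Parents of ClassSize: {ParentEd}.
Enumerating:
  P1: ClassSize <- ParentEd -> Attendance -> SchoolQuality -> Tutoring
  P2: ClassSize <- ParentEd -> Attendance -> SchoolQuality -> PeerGroup <- Motivation -> Tutoring
  P3: ClassSize <- ParentEd -> Attendance -> Tutoring
  P4: ClassSize <- ParentEd -> PeerGroup <- Motivation -> Tutoring
  P5: ClassSize <- ParentEd -> PeerGroup <- SchoolQuality <- Attendance -> Tutoring
  P6: ClassSize <- ParentEd -> PeerGroup <- SchoolQuality -> Tutoring
That exhausts the simple backdoor paths. Count: 6.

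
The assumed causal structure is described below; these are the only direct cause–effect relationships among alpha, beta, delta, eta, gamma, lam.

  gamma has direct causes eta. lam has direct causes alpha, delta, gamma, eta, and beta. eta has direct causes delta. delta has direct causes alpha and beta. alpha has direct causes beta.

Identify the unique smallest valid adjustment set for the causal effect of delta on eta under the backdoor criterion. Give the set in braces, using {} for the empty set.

{}

Variables eligible for adjustment (non-descendants of delta, excluding delta and eta): {alpha, beta}.
Backdoor paths from delta to eta:
  P1: delta <- beta -> alpha -> lam <- eta
  P2: delta <- beta -> alpha -> lam <- gamma <- eta
  P3: delta <- beta -> lam <- eta
  P4: delta <- beta -> lam <- gamma <- eta
  P5: delta <- alpha <- beta -> lam <- eta
  P6: delta <- alpha <- beta -> lam <- gamma <- eta
  P7: delta <- alpha -> lam <- eta
  P8: delta <- alpha -> lam <- gamma <- eta
Each backdoor path contains an unconditioned collider, so every path is already blocked with the empty conditioning set:
  P1: blocked at collider lam (neither it nor any descendant is in the conditioning set).
  P2: blocked at collider lam (neither it nor any descendant is in the conditioning set).
  P3: blocked at collider lam (neither it nor any descendant is in the conditioning set).
  P4: blocked at collider lam (neither it nor any descendant is in the conditioning set).
  P5: blocked at collider lam (neither it nor any descendant is in the conditioning set).
  P6: blocked at collider lam (neither it nor any descendant is in the conditioning set).
  P7: blocked at collider lam (neither it nor any descendant is in the conditioning set).
  P8: blocked at collider lam (neither it nor any descendant is in the conditioning set).
The empty set is therefore the unique smallest valid set.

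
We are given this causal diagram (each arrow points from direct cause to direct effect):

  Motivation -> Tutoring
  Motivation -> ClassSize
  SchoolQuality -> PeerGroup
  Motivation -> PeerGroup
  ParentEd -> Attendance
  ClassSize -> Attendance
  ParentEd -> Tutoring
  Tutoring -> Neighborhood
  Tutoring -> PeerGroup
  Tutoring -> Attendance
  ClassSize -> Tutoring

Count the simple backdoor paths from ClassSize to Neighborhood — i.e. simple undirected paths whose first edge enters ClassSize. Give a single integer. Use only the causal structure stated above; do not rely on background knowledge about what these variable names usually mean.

A backdoor path from ClassSize to Neighborhood is any simple undirected path whose first edge points into ClassSize (i.e. leaves ClassSize via a parent).
Parents of ClassSize: {Motivation}.
Enumerating:
  P1: ClassSize <- Motivation -> Tutoring -> Neighborhood
  P2: ClassSize <- Motivation -> PeerGroup <- Tutoring -> Neighborhood
That exhausts the simple backdoor paths. Count: 2.

2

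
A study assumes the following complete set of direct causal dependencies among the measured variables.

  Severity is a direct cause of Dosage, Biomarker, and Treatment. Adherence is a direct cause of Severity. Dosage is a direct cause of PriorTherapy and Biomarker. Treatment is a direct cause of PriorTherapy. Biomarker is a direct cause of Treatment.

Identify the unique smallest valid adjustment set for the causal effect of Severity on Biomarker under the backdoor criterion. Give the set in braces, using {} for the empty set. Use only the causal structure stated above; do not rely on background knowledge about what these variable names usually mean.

Variables eligible for adjustment (non-descendants of Severity, excluding Severity and Biomarker): {Adherence}.
Backdoor paths from Severity to Biomarker:
  (none)
With no backdoor paths the empty set already satisfies the criterion, and it is trivially minimal.

{}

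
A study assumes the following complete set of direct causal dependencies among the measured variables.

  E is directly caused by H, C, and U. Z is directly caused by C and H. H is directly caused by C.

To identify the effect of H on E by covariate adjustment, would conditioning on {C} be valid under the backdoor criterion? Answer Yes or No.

Backdoor paths from H to E (paths whose first edge points into H):
  P1: H <- C -> E
Condition 1 (no descendant of H in the set): holds — descendants of H are {E, Z}; none are in {C}.
Condition 2 (every backdoor path blocked by {C}):
  P1: blocked at fork node C ∈ conditioning set.
{C} satisfies the backdoor criterion.

Yes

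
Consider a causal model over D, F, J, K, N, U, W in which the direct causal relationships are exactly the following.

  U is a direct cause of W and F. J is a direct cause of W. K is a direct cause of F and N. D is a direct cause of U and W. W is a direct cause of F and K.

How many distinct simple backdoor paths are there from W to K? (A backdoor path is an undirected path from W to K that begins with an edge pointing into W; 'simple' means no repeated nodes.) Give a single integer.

A backdoor path from W to K is any simple undirected path whose first edge points into W (i.e. leaves W via a parent).
Parents of W: {D, J, U}.
Enumerating:
  P1: W <- D -> U -> F <- K
  P2: W <- U -> F <- K
That exhausts the simple backdoor paths. Count: 2.

2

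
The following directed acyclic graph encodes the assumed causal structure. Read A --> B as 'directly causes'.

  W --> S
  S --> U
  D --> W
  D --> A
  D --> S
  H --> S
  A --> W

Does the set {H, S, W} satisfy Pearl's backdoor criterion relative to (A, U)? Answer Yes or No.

Backdoor paths from A to U (paths whose first edge points into A):
  P1: A <- D -> W -> S -> U
  P2: A <- D -> S -> U
Condition 1 (no descendant of A in the set): FAILS — S and W are descendants of A.
Condition 2 (every backdoor path blocked by {H, S, W}):
  P1: blocked at chain node W ∈ conditioning set.
  P2: blocked at chain node S ∈ conditioning set.
{H, S, W} does not satisfy the backdoor criterion.

No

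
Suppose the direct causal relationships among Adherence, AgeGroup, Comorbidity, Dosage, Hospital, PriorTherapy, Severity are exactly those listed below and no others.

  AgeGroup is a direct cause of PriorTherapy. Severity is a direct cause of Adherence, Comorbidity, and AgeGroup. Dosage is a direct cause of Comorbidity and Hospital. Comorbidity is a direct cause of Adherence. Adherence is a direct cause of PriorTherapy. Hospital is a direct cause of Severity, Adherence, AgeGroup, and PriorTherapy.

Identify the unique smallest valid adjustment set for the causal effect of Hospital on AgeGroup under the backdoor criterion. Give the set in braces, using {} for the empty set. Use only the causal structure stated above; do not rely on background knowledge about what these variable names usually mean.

{}

Variables eligible for adjustment (non-descendants of Hospital, excluding Hospital and AgeGroup): {Dosage}.
Backdoor paths from Hospital to AgeGroup:
  P1: Hospital <- Dosage -> Comorbidity <- Severity -> Adherence -> PriorTherapy <- AgeGroup
  P2: Hospital <- Dosage -> Comorbidity <- Severity -> AgeGroup
  P3: Hospital <- Dosage -> Comorbidity -> Adherence <- Severity -> AgeGroup
  P4: Hospital <- Dosage -> Comorbidity -> Adherence -> PriorTherapy <- AgeGroup
Each backdoor path contains an unconditioned collider, so every path is already blocked with the empty conditioning set:
  P1: blocked at collider Comorbidity (neither it nor any descendant is in the conditioning set).
  P2: blocked at collider Comorbidity (neither it nor any descendant is in the conditioning set).
  P3: blocked at collider Adherence (neither it nor any descendant is in the conditioning set).
  P4: blocked at collider PriorTherapy (neither it nor any descendant is in the conditioning set).
The empty set is therefore the unique smallest valid set.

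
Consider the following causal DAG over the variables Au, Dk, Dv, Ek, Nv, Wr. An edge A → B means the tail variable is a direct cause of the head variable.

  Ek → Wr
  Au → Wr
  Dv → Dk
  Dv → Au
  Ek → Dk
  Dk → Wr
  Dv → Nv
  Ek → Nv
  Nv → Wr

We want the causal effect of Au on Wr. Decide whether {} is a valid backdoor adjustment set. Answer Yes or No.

No

Backdoor paths from Au to Wr (paths whose first edge points into Au):
  P1: Au <- Dv -> Dk <- Ek -> Nv -> Wr
  P2: Au <- Dv -> Dk <- Ek -> Wr
  P3: Au <- Dv -> Dk -> Wr
  P4: Au <- Dv -> Nv <- Ek -> Dk -> Wr
  P5: Au <- Dv -> Nv <- Ek -> Wr
  P6: Au <- Dv -> Nv -> Wr
Condition 1 (no descendant of Au in the set): holds — descendants of Au are {Wr}; none are in {}.
Condition 2 (every backdoor path blocked by {}):
  P1: blocked at collider Dk (neither it nor any descendant is in the conditioning set).
  P2: blocked at collider Dk (neither it nor any descendant is in the conditioning set).
  P3: open — no interior node is in the conditioning set.
  P4: blocked at collider Nv (neither it nor any descendant is in the conditioning set).
  P5: blocked at collider Nv (neither it nor any descendant is in the conditioning set).
  P6: open — no interior node is in the conditioning set.
{} does not satisfy the backdoor criterion.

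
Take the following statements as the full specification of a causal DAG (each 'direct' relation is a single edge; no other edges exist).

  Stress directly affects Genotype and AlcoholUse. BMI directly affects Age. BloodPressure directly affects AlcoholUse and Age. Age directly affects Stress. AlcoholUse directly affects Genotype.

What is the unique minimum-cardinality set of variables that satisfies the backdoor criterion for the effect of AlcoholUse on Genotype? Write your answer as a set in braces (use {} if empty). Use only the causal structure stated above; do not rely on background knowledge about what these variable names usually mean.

Variables eligible for adjustment (non-descendants of AlcoholUse, excluding AlcoholUse and Genotype): {Age, BMI, BloodPressure, Stress}.
Backdoor paths from AlcoholUse to Genotype:
  P1: AlcoholUse <- BloodPressure -> Age -> Stress -> Genotype
  P2: AlcoholUse <- Stress -> Genotype
The empty set is not sufficient: P1 (AlcoholUse <- BloodPressure -> Age -> Stress -> Genotype) has no collider blocking it and no conditioned non-collider, so it is open.
Try {Stress}:
  P1: blocked at chain node Stress ∈ conditioning set.
  P2: blocked at fork node Stress ∈ conditioning set.
{Stress} contains no descendant of AlcoholUse and blocks every backdoor path.
No other singleton works — e.g. {BMI} leaves P1 open — so {Stress} is the unique smallest valid adjustment set.

{Stress}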